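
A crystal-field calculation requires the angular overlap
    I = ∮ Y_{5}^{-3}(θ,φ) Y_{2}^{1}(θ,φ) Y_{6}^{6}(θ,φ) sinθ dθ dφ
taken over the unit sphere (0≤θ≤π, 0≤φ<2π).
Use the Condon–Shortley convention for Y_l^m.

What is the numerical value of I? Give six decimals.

0.000000

-3 + 1 + 6 = 4 ≠ 0: azimuthal integral kills it; I = 0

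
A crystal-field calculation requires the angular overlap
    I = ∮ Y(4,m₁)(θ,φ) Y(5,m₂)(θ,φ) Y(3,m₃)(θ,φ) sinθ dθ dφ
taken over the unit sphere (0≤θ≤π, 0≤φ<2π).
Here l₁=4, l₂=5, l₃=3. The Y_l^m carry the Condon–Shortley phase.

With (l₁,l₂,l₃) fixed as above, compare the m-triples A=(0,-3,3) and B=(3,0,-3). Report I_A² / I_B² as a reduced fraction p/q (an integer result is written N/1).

Same 4,5,3: normalisation and zero-m 3j drop out of the ratio.
A: Δ: 6! 2! 4! / 13! → 1/180180; sum: t=2:+1/2304 = 1/2304; 3j²(4 5 3; 0 -3 3) = Δ·Π!·Σ² = 5/143  (sign +1)
B: Δ: 6! 2! 4! / 13! → 1/180180; sum: t=1:−1/5760 = -1/5760; 3j²(4 5 3; 3 0 -3) = Δ·Π!·Σ² = 5/572  (sign -1)
I_A²/I_B² = (5/143)/(5/572) = 4/1

4/1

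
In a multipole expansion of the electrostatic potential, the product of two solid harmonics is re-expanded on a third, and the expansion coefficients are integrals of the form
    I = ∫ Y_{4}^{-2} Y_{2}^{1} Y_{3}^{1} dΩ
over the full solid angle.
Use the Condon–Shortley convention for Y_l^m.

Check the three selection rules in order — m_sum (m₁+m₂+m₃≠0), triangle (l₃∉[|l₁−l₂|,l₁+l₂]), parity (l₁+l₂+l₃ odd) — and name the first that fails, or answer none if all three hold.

parity

azimuthal sum: -2 + 1 + 1 = 0  ✓
2 ≤ 3 ≤ 6 (triangle on l)  ✓
L = 4 + 2 + 3 = 9 (odd)  ✗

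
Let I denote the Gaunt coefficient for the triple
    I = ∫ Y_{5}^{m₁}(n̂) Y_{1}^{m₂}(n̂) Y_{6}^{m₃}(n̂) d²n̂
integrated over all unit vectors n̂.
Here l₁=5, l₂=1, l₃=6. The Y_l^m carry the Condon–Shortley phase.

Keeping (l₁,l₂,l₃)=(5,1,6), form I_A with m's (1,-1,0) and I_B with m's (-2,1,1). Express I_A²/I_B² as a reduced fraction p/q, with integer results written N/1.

l's match ⇒ only the (l;m) 3-j factors differ between A and B.
A: triangle coeff Δ(5,1,6) = 1/858; Σ_t [0,0]: t=0:+1/34560 = 1/34560; (3j)²=5/286 [(5 1 6; 1 -1 0)], sign=+1
B: triangle coeff Δ(5,1,6) = 1/858; Σ_t [0,0]: t=0:+1/60480 = 1/60480; (3j)²=5/429 [(5 1 6; -2 1 1)], sign=-1
I_A²/I_B² = (5/286)/(5/429) = 3/2

3/2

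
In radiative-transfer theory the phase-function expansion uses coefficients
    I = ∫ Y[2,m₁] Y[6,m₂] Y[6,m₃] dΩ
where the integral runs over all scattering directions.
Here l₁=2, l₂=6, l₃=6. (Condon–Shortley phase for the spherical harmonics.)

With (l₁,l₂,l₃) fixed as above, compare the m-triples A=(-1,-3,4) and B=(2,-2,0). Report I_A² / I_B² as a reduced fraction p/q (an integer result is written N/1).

7/8

Shared (l₁,l₂,l₃)=(2,6,6): N and (l;000)² cancel in I_A²/I_B².
A: Δ = 2!·2!·10!/15! = 1/90090; Racah Σ t=1..2: t=1:−1/161280 t=2:+1/725760 = -1/207360; ⇒ 3j(2 6 6; -1 -3 4)² = 7/286, sgn -1
B: Δ = 2!·2!·10!/15! = 1/90090; Racah Σ t=0..0: t=0:+1/69120 = 1/69120; ⇒ 3j(2 6 6; 2 -2 0)² = 4/143, sgn +1
I_A²/I_B² = (7/286)/(4/143) = 7/8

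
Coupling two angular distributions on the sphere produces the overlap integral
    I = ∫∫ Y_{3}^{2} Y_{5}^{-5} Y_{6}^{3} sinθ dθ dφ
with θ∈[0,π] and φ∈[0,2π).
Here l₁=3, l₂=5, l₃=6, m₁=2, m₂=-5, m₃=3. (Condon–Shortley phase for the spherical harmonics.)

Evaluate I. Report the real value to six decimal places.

Rules hold: Σm=0, L=14 even, 2≤6≤8.
N = 7·11·13 = 1001
Δ = 2!·4!·8!/15! = 1/675675
Racah Σ t=0..2: t=0:+1/8640 t=1:−1/2304 t=2:+1/8640 = -7/34560
⇒ 3j(3 5 6; 0 0 0)² = 7/429, sgn -1
Racah Σ t=0..0: t=0:+1/483840 = 1/483840
⇒ 3j(3 5 6; 2 -5 3)² = 6/1001, sgn -1
4πI² = N·(3j₀)²·(3jₘ)² = 14/143
I = +1·√(0.0979021/4π) = 0.08826552

0.088266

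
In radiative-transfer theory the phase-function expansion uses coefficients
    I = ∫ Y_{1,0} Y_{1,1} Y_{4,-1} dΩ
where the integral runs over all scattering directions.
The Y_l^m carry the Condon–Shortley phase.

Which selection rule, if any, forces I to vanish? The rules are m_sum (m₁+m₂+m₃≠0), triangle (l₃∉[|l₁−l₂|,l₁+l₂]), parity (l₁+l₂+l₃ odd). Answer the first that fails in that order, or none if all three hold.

azimuthal sum: 0 + 1 − 1 = 0  ✓
0 ≤ 4 ≤ 2 (triangle on l)  ✗
L = 1 + 1 + 4 = 6 (even)

triangle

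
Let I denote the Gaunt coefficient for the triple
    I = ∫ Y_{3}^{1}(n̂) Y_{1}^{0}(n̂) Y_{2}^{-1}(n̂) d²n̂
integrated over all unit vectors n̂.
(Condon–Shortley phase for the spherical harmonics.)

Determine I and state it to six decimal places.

m-sum 0 ✓  L=6 even ✓  2≤2≤4 ✓
Π(2lᵢ+1) = 7×3×5 = 105
triangle coeff Δ(3,1,2) = 1/105
Σ_t [1,1]: t=1:−1/4 = -1/4
(3j)²=3/35 [(3 1 2; 0 0 0)], sign=-1
Σ_t [1,1]: t=1:−1/6 = -1/6
(3j)²=8/105 [(3 1 2; 1 0 -1)], sign=+1
⇒ 4πI² = 24/35
I = (-1)√(24/35/(4π)) = -0.23359668

-0.233597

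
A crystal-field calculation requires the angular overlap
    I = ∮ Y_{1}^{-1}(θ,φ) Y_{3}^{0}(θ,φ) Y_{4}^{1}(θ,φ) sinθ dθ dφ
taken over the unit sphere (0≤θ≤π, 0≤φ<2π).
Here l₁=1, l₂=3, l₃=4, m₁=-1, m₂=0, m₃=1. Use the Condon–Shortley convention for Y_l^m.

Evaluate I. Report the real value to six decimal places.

-0.194664

Rules hold: Σm=0, L=8 even, 2≤4≤4.
N = 3·7·9 = 189
Δ = 0!·2!·6!/9! = 1/252
Racah Σ t=0..0: t=0:+1/36 = 1/36
⇒ 3j(1 3 4; 0 0 0)² = 4/63, sgn +1
Racah Σ t=0..0: t=0:+1/72 = 1/72
⇒ 3j(1 3 4; -1 0 1)² = 5/126, sgn -1
4πI² = N·(3j₀)²·(3jₘ)² = 10/21
I = -1·√(0.47619/4π) = -0.19466390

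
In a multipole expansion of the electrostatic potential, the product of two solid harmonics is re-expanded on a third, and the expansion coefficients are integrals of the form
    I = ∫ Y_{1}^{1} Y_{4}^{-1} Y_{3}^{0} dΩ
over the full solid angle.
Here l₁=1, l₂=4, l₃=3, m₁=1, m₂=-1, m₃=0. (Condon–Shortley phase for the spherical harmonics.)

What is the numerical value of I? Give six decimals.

-0.194664

Rules hold: Σm=0, L=8 even, 3≤3≤5.
N = 3·9·7 = 189
Δ = 2!·0!·6!/9! = 1/252
Racah Σ t=1..1: t=1:−1/36 = -1/36
⇒ 3j(1 4 3; 0 0 0)² = 4/63, sgn +1
Racah Σ t=0..0: t=0:+1/72 = 1/72
⇒ 3j(1 4 3; 1 -1 0)² = 5/126, sgn -1
4πI² = N·(3j₀)²·(3jₘ)² = 10/21
I = -1·√(0.47619/4π) = -0.19466390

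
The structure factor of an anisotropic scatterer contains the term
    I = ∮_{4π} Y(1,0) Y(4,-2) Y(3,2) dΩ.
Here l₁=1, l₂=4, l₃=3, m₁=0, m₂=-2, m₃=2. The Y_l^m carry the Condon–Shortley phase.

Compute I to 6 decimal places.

0.213244

m-sum 0 ✓  L=8 even ✓  3≤3≤5 ✓
Π(2lᵢ+1) = 3×9×7 = 189
triangle coeff Δ(1,4,3) = 1/252
Σ_t [1,1]: t=1:−1/36 = -1/36
(3j)²=4/63 [(1 4 3; 0 0 0)], sign=+1
Σ_t [1,1]: t=1:−1/120 = -1/120
(3j)²=1/21 [(1 4 3; 0 -2 2)], sign=+1
⇒ 4πI² = 4/7
I = (+1)√(4/7/(4π)) = 0.21324362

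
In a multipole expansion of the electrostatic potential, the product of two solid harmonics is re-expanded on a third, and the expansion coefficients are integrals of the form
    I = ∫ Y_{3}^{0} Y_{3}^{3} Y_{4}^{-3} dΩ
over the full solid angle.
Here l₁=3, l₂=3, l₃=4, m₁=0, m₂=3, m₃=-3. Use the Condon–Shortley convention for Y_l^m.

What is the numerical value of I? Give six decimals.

0.203551

m-sum 0 ✓  L=10 even ✓  0≤4≤6 ✓
Π(2lᵢ+1) = 7×7×9 = 441
triangle coeff Δ(3,3,4) = 1/34650
Σ_t [0,2]: t=0:+1/72 t=1:−1/16 t=2:+1/72 = -5/144
(3j)²=2/77 [(3 3 4; 0 0 0)], sign=-1
Σ_t [2,2]: t=2:+1/288 = 1/288
(3j)²=1/22 [(3 3 4; 0 3 -3)], sign=-1
⇒ 4πI² = 63/121
I = (+1)√(63/121/(4π)) = 0.20355073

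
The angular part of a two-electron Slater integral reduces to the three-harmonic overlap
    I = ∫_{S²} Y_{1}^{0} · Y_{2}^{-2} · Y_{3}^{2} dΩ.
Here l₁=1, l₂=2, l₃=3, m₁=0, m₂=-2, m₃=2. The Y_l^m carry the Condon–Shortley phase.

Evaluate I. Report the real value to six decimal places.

0.184674

Rules hold: Σm=0, L=6 even, 1≤3≤3.
N = 3·5·7 = 105
Δ = 0!·2!·4!/7! = 1/105
Racah Σ t=0..0: t=0:+1/4 = 1/4
⇒ 3j(1 2 3; 0 0 0)² = 3/35, sgn -1
Racah Σ t=0..0: t=0:+1/24 = 1/24
⇒ 3j(1 2 3; 0 -2 2)² = 1/21, sgn -1
4πI² = N·(3j₀)²·(3jₘ)² = 3/7
I = +1·√(0.428571/4π) = 0.18467439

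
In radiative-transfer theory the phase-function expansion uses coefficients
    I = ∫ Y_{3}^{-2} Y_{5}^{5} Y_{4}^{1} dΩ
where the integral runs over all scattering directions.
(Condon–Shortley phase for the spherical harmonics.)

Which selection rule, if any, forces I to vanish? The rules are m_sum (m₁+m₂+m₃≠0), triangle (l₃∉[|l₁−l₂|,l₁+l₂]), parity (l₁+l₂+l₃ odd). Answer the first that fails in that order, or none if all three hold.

Σmᵢ = 4  ✗
l₃∈[|l₁−l₂|,l₁+l₂]=[2,8], have l₃=4
Σlᵢ = 12 ⇒ even

m_sum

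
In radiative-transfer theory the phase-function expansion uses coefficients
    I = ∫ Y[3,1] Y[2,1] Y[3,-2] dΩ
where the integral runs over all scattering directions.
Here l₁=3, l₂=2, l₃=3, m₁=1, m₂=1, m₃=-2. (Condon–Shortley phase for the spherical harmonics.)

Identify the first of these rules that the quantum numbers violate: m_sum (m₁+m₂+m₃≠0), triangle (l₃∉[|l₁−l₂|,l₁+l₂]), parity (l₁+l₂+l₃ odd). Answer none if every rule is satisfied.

none

Σmᵢ = 0  ✓
l₃∈[|l₁−l₂|,l₁+l₂]=[1,5], have l₃=3  ✓
Σlᵢ = 8 ⇒ even  ✓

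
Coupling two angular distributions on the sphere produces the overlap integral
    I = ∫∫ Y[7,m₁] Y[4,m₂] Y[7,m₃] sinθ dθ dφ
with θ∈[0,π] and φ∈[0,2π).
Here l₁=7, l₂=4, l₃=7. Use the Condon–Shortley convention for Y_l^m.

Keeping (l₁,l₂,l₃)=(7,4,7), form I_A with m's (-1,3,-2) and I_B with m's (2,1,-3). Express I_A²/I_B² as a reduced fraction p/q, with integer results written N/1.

1029/15625

Shared (l₁,l₂,l₃)=(7,4,7): N and (l;000)² cancel in I_A²/I_B².
A: Δ = 4!·10!·4!/19! = 1/58198140; Racah Σ t=3..4: t=3:−1/2073600 t=4:+1/2488320 = -1/12441600; ⇒ 3j(7 4 7; -1 3 -2)² = 98/138567, sgn +1
B: Δ = 4!·10!·4!/19! = 1/58198140; Racah Σ t=1..4: t=1:−1/2488320 t=2:+1/725760 t=3:−1/1935360 t=4:+1/52254720 = 5/10450944; ⇒ 3j(7 4 7; 2 1 -3)² = 31250/2909907, sgn +1
I_A²/I_B² = (98/138567)/(31250/2909907) = 1029/15625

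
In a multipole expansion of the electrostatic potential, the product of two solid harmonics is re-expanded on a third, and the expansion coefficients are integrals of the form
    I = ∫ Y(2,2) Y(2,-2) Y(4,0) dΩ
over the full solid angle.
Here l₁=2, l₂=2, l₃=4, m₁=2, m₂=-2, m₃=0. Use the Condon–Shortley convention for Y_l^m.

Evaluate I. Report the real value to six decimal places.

0.040299

Checks pass: Σm=0; 8 even; l₃=4∈[0,4].
(2·2+1)(2·2+1)(2·4+1) = 225
Δ: 0! 4! 4! / 9! → 1/630
sum: t=0:+1/16 = 1/16
3j²(2 2 4; 0 0 0) = Δ·Π!·Σ² = 2/35  (sign +1)
sum: t=0:+1/576 = 1/576
3j²(2 2 4; 2 -2 0) = Δ·Π!·Σ² = 1/630  (sign +1)
combine: 4πI² = 225·2/35·1/630 = 1/49
take √, sign +1: I = 0.04029926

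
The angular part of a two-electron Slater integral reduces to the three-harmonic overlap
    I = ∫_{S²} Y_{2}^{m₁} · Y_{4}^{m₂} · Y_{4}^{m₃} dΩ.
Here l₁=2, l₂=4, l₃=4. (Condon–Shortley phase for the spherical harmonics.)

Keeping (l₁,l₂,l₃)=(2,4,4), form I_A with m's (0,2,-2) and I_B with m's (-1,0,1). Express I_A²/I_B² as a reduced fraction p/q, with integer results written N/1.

32/15

l's match ⇒ only the (l;m) 3-j factors differ between A and B.
A: triangle coeff Δ(2,4,4) = 1/13860; Σ_t [0,2]: t=0:+1/2880 t=1:−1/120 t=2:+1/192 = -1/360; (3j)²=16/3465 [(2 4 4; 0 2 -2)], sign=-1
B: triangle coeff Δ(2,4,4) = 1/13860; Σ_t [1,2]: t=1:−1/72 t=2:+1/96 = -1/288; (3j)²=1/462 [(2 4 4; -1 0 1)], sign=+1
I_A²/I_B² = (16/3465)/(1/462) = 32/15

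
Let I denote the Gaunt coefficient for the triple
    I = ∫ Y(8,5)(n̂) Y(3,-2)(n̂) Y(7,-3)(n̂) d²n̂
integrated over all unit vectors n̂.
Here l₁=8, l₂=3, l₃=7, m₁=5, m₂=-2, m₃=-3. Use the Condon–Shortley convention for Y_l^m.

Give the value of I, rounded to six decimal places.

m-sum 0 ✓  L=18 even ✓  5≤7≤11 ✓
Π(2lᵢ+1) = 17×7×15 = 1785
triangle coeff Δ(8,3,7) = 1/5290740
Σ_t [1,3]: t=1:−1/7257600 t=2:+1/2073600 t=3:−1/7257600 = 1/4838400
(3j)²=252/20995 [(8 3 7; 0 0 0)], sign=-1
Σ_t [0,1]: t=0:+1/52254720 t=1:−1/87091200 = 1/130636800
(3j)²=88/20349 [(8 3 7; 5 -2 -3)], sign=+1
⇒ 4πI² = 7392/79781
I = (-1)√(7392/79781/(4π)) = -0.08586700

-0.085867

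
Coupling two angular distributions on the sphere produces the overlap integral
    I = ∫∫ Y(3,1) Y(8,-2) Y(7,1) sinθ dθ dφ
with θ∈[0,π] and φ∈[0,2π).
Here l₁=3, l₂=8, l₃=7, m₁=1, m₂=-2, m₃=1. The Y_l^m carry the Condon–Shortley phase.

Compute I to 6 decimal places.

0.115043

Rules hold: Σm=0, L=18 even, 5≤7≤11.
N = 7·17·15 = 1785
Δ = 4!·2!·12!/19! = 1/5290740
Racah Σ t=1..3: t=1:−1/7257600 t=2:+1/2073600 t=3:−1/7257600 = 1/4838400
⇒ 3j(3 8 7; 0 0 0)² = 252/20995, sgn -1
Racah Σ t=0..2: t=0:+1/24883200 t=1:−1/3628800 t=2:+1/7741440 = -37/348364800
⇒ 3j(3 8 7; 1 -2 1)² = 1369/176358, sgn -1
4πI² = N·(3j₀)²·(3jₘ)² = 172494/1037153
I = +1·√(0.166315/4π) = 0.11504312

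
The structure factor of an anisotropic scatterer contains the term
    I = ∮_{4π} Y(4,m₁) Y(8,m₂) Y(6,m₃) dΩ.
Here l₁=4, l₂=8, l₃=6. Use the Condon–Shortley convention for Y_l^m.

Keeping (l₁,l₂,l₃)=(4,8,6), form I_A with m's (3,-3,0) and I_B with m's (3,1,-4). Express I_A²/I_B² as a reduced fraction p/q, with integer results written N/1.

Shared (l₁,l₂,l₃)=(4,8,6): N and (l;000)² cancel in I_A²/I_B².
A: Δ = 6!·2!·10!/19! = 1/23279256; Racah Σ t=0..1: t=0:+1/10368000 t=1:−1/4147200 = -1/6912000; ⇒ 3j(4 8 6; 3 -3 0)² = 189/16796, sgn -1
B: Δ = 6!·2!·10!/19! = 1/23279256; Racah Σ t=0..1: t=0:+1/261273600 t=1:−1/19353600 = -1/20901888; ⇒ 3j(4 8 6; 3 1 -4)² = 21875/3325608, sgn -1
I_A²/I_B² = (189/16796)/(21875/3325608) = 5346/3125

5346/3125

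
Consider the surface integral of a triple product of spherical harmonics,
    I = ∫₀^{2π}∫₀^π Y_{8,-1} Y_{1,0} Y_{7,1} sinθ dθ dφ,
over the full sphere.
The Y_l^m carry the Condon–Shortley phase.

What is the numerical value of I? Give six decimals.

-0.242860

m-sum 0 ✓  L=16 even ✓  7≤7≤9 ✓
Π(2lᵢ+1) = 17×3×15 = 765
triangle coeff Δ(8,1,7) = 1/2040
Σ_t [1,1]: t=1:−1/25401600 = -1/25401600
(3j)²=8/255 [(8 1 7; 0 0 0)], sign=+1
Σ_t [1,1]: t=1:−1/29030400 = -1/29030400
(3j)²=21/680 [(8 1 7; -1 0 1)], sign=-1
⇒ 4πI² = 63/85
I = (-1)√(63/85/(4π)) = -0.24285994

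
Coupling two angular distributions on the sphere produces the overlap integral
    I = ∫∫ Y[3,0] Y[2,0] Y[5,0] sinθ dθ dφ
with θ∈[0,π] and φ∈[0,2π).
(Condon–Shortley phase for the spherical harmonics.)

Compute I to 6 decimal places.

Checks pass: Σm=0; 10 even; l₃=5∈[1,5].
(2·3+1)(2·2+1)(2·5+1) = 385
Δ: 0! 6! 4! / 11! → 1/2310
sum: t=0:+1/144 = 1/144
3j²(3 2 5; 0 0 0) = Δ·Π!·Σ² = 10/231  (sign -1)
(m-triple is (0,0,0) — same symbol as above.)
combine: 4πI² = 385·10/231·10/231 = 500/693
take √, sign +1: I = 0.23961470

0.239615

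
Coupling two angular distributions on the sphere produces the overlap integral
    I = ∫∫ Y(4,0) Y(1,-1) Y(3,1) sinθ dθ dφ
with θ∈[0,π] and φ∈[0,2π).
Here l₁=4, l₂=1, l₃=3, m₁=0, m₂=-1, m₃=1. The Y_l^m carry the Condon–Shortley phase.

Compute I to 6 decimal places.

m-sum 0 ✓  L=8 even ✓  3≤3≤5 ✓
Π(2lᵢ+1) = 9×3×7 = 189
triangle coeff Δ(4,1,3) = 1/252
Σ_t [1,1]: t=1:−1/36 = -1/36
(3j)²=4/63 [(4 1 3; 0 0 0)], sign=+1
Σ_t [0,0]: t=0:+1/96 = 1/96
(3j)²=1/42 [(4 1 3; 0 -1 1)], sign=+1
⇒ 4πI² = 2/7
I = (+1)√(2/7/(4π)) = 0.15078601

0.150786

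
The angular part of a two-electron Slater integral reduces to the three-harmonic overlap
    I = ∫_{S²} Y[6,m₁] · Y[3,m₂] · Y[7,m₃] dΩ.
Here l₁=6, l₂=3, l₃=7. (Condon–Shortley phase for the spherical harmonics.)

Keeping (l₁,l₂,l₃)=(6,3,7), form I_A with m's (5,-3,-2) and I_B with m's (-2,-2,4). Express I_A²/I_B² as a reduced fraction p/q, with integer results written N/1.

5/4

Same 6,3,7: normalisation and zero-m 3j drop out of the ratio.
A: Δ: 2! 10! 4! / 17! → 1/2042040; sum: t=0:+1/17418240 = 1/17418240; 3j²(6 3 7; 5 -3 -2) = Δ·Π!·Σ² = 25/12376  (sign -1)
B: Δ: 2! 10! 4! / 17! → 1/2042040; sum: t=0:+1/967680 t=1:−1/725760 = -1/2903040; 3j²(6 3 7; -2 -2 4) = Δ·Π!·Σ² = 5/3094  (sign +1)
I_A²/I_B² = (25/12376)/(5/3094) = 5/4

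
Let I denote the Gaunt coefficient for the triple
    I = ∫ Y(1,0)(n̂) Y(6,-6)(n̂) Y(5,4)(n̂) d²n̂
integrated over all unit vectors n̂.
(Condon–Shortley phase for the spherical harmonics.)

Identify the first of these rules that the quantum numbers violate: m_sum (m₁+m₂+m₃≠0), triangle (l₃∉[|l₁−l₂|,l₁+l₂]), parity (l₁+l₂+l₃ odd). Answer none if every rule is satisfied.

azimuthal sum: 0 − 6 + 4 = -2  ✗
5 ≤ 5 ≤ 7 (triangle on l)
L = 1 + 6 + 5 = 12 (even)

m_sum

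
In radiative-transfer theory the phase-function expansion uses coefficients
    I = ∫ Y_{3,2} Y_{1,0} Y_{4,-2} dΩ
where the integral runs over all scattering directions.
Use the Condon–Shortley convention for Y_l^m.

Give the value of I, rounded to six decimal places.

Rules hold: Σm=0, L=8 even, 2≤4≤4.
N = 7·3·9 = 189
Δ = 0!·6!·2!/9! = 1/252
Racah Σ t=0..0: t=0:+1/36 = 1/36
⇒ 3j(3 1 4; 0 0 0)² = 4/63, sgn +1
Racah Σ t=0..0: t=0:+1/120 = 1/120
⇒ 3j(3 1 4; 2 0 -2)² = 1/21, sgn +1
4πI² = N·(3j₀)²·(3jₘ)² = 4/7
I = +1·√(0.571429/4π) = 0.21324362

0.213244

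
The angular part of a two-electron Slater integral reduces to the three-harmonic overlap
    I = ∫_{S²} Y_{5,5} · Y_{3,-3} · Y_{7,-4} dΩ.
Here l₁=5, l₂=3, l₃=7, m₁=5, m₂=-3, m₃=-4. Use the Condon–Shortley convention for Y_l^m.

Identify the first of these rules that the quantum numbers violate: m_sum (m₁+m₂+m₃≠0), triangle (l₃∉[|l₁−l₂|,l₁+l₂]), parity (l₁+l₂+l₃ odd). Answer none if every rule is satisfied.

m_sum

m₁+m₂+m₃ = 5 − 3 − 4 = -2  ✗
triangle: |5−3|=2 ≤ l₃=7 ≤ 5+3=8
parity: l₁+l₂+l₃ = 15 is odd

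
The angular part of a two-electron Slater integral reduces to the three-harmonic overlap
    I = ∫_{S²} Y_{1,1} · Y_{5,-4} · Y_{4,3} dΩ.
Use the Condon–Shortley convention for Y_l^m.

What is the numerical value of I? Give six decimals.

Checks pass: Σm=0; 10 even; l₃=4∈[4,6].
(2·1+1)(2·5+1)(2·4+1) = 297
Δ: 2! 0! 8! / 11! → 1/495
sum: t=1:−1/576 = -1/576
3j²(1 5 4; 0 0 0) = Δ·Π!·Σ² = 5/99  (sign -1)
sum: t=0:+1/10080 = 1/10080
3j²(1 5 4; 1 -4 3) = Δ·Π!·Σ² = 4/55  (sign -1)
combine: 4πI² = 297·5/99·4/55 = 12/11
take √, sign +1: I = 0.29463840

0.294638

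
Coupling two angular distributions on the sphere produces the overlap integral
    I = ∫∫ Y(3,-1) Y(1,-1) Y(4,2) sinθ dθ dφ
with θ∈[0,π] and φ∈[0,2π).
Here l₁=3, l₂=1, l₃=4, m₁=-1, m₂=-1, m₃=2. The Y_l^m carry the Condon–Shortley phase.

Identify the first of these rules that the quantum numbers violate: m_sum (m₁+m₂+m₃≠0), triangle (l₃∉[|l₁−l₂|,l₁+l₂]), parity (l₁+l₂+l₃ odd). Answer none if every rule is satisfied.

m₁+m₂+m₃ = -1 − 1 + 2 = 0  ✓
triangle: |3−1|=2 ≤ l₃=4 ≤ 3+1=4  ✓
parity: l₁+l₂+l₃ = 8 is even  ✓

none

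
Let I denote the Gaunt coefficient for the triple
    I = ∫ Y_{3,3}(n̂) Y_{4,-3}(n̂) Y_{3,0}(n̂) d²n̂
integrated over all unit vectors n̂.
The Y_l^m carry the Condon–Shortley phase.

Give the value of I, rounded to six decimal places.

Checks pass: Σm=0; 10 even; l₃=3∈[1,7].
(2·3+1)(2·4+1)(2·3+1) = 441
Δ: 4! 2! 4! / 11! → 1/34650
sum: t=1:−1/72 t=2:+1/16 t=3:−1/72 = 5/144
3j²(3 4 3; 0 0 0) = Δ·Π!·Σ² = 2/77  (sign -1)
sum: t=0:+1/288 = 1/288
3j²(3 4 3; 3 -3 0) = Δ·Π!·Σ² = 1/22  (sign -1)
combine: 4πI² = 441·2/77·1/22 = 63/121
take √, sign +1: I = 0.20355073

0.203551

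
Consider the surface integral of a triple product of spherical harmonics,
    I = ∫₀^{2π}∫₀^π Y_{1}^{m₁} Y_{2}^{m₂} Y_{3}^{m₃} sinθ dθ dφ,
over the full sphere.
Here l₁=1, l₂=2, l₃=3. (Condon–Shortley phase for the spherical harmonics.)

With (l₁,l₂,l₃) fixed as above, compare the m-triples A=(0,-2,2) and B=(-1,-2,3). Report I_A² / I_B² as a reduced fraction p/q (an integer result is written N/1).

l's match ⇒ only the (l;m) 3-j factors differ between A and B.
A: triangle coeff Δ(1,2,3) = 1/105; Σ_t [0,0]: t=0:+1/24 = 1/24; (3j)²=1/21 [(1 2 3; 0 -2 2)], sign=-1
B: triangle coeff Δ(1,2,3) = 1/105; Σ_t [0,0]: t=0:+1/48 = 1/48; (3j)²=1/7 [(1 2 3; -1 -2 3)], sign=+1
I_A²/I_B² = (1/21)/(1/7) = 1/3

1/3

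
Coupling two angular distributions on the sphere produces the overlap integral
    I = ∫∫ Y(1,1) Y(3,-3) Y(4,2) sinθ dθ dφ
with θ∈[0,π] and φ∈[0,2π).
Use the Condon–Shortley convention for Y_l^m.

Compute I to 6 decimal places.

Checks pass: Σm=0; 8 even; l₃=4∈[2,4].
(2·1+1)(2·3+1)(2·4+1) = 189
Δ: 0! 2! 6! / 9! → 1/252
sum: t=0:+1/36 = 1/36
3j²(1 3 4; 0 0 0) = Δ·Π!·Σ² = 4/63  (sign +1)
sum: t=0:+1/1440 = 1/1440
3j²(1 3 4; 1 -3 2) = Δ·Π!·Σ² = 1/252  (sign +1)
combine: 4πI² = 189·4/63·1/252 = 1/21
take √, sign +1: I = 0.06155813

0.061558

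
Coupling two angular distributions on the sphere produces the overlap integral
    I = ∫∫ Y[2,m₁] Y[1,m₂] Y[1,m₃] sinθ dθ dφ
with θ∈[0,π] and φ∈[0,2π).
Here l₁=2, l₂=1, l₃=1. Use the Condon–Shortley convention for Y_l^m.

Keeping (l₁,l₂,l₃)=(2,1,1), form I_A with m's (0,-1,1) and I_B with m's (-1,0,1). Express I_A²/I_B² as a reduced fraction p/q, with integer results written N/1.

Same 2,1,1: normalisation and zero-m 3j drop out of the ratio.
A: Δ: 2! 2! 0! / 5! → 1/30; sum: t=0:+1/4 = 1/4; 3j²(2 1 1; 0 -1 1) = Δ·Π!·Σ² = 1/30  (sign +1)
B: Δ: 2! 2! 0! / 5! → 1/30; sum: t=1:−1/2 = -1/2; 3j²(2 1 1; -1 0 1) = Δ·Π!·Σ² = 1/10  (sign -1)
I_A²/I_B² = (1/30)/(1/10) = 1/3

1/3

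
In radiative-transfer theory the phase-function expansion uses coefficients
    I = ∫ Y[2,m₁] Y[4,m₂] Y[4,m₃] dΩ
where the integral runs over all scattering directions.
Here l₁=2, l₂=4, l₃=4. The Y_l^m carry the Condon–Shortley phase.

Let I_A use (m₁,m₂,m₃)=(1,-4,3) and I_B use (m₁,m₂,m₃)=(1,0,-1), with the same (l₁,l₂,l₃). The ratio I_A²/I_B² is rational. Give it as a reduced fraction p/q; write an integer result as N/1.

l's match ⇒ only the (l;m) 3-j factors differ between A and B.
A: triangle coeff Δ(2,4,4) = 1/13860; Σ_t [0,0]: t=0:+1/1440 = 1/1440; (3j)²=7/165 [(2 4 4; 1 -4 3)], sign=-1
B: triangle coeff Δ(2,4,4) = 1/13860; Σ_t [0,1]: t=0:+1/96 t=1:−1/72 = -1/288; (3j)²=1/462 [(2 4 4; 1 0 -1)], sign=+1
I_A²/I_B² = (7/165)/(1/462) = 98/5

98/5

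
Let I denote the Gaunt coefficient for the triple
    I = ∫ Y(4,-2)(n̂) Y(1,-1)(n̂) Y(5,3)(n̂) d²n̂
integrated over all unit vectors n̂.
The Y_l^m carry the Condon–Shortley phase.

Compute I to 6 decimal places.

Rules hold: Σm=0, L=10 even, 3≤5≤5.
N = 9·3·11 = 297
Δ = 0!·8!·2!/11! = 1/495
Racah Σ t=0..0: t=0:+1/576 = 1/576
⇒ 3j(4 1 5; 0 0 0)² = 5/99, sgn -1
Racah Σ t=0..0: t=0:+1/2880 = 1/2880
⇒ 3j(4 1 5; -2 -1 3)² = 28/495, sgn +1
4πI² = N·(3j₀)²·(3jₘ)² = 28/33
I = -1·√(0.848485/4π) = -0.25984664

-0.259847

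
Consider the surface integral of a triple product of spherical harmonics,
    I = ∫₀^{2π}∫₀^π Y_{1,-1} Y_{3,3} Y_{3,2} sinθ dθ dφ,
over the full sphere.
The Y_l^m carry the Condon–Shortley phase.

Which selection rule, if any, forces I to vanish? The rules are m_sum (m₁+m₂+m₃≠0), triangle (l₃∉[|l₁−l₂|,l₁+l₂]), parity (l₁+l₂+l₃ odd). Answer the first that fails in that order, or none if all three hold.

m_sum

Σmᵢ = 4  ✗
l₃∈[|l₁−l₂|,l₁+l₂]=[2,4], have l₃=3
Σlᵢ = 7 ⇒ odd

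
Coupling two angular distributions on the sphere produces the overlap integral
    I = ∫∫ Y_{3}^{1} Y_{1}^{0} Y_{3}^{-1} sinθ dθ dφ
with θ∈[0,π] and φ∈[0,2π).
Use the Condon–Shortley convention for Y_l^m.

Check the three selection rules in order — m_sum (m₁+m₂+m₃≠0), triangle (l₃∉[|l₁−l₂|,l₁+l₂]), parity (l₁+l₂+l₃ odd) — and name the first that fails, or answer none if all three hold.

parity

m₁+m₂+m₃ = 1 + 0 − 1 = 0  ✓
triangle: |3−1|=2 ≤ l₃=3 ≤ 3+1=4  ✓
parity: l₁+l₂+l₃ = 7 is odd  ✗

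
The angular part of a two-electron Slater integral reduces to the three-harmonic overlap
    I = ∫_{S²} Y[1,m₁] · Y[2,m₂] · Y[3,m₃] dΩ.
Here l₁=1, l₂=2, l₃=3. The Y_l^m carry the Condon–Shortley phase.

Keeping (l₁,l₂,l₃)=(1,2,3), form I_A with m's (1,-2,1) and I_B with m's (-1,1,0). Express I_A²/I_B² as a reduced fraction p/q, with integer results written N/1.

l's match ⇒ only the (l;m) 3-j factors differ between A and B.
A: triangle coeff Δ(1,2,3) = 1/105; Σ_t [0,0]: t=0:+1/48 = 1/48; (3j)²=1/105 [(1 2 3; 1 -2 1)], sign=+1
B: triangle coeff Δ(1,2,3) = 1/105; Σ_t [0,0]: t=0:+1/12 = 1/12; (3j)²=1/35 [(1 2 3; -1 1 0)], sign=-1
I_A²/I_B² = (1/105)/(1/35) = 1/3

1/3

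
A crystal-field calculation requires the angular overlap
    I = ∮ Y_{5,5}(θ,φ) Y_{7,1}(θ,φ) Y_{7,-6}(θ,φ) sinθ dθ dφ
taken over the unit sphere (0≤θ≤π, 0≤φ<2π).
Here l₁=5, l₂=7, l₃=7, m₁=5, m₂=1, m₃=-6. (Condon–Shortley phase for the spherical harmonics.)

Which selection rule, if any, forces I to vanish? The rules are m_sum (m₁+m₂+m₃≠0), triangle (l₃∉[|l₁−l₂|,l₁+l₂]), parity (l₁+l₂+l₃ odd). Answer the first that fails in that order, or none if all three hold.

azimuthal sum: 5 + 1 − 6 = 0  ✓
2 ≤ 7 ≤ 12 (triangle on l)  ✓
L = 5 + 7 + 7 = 19 (odd)  ✗

parity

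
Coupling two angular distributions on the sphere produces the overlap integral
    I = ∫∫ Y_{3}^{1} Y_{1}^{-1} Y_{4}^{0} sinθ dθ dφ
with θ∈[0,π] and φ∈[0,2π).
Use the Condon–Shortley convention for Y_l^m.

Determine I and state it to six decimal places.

0.150786

m-sum 0 ✓  L=8 even ✓  2≤4≤4 ✓
Π(2lᵢ+1) = 7×3×9 = 189
triangle coeff Δ(3,1,4) = 1/252
Σ_t [0,0]: t=0:+1/36 = 1/36
(3j)²=4/63 [(3 1 4; 0 0 0)], sign=+1
Σ_t [0,0]: t=0:+1/96 = 1/96
(3j)²=1/42 [(3 1 4; 1 -1 0)], sign=+1
⇒ 4πI² = 2/7
I = (+1)√(2/7/(4π)) = 0.15078601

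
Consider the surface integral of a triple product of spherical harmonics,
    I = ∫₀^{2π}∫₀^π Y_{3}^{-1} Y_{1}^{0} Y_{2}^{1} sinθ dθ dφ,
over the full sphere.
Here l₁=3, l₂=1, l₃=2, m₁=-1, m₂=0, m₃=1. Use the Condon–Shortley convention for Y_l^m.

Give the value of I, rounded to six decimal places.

-0.233597

m-sum 0 ✓  L=6 even ✓  2≤2≤4 ✓
Π(2lᵢ+1) = 7×3×5 = 105
triangle coeff Δ(3,1,2) = 1/105
Σ_t [1,1]: t=1:−1/4 = -1/4
(3j)²=3/35 [(3 1 2; 0 0 0)], sign=-1
Σ_t [1,1]: t=1:−1/6 = -1/6
(3j)²=8/105 [(3 1 2; -1 0 1)], sign=+1
⇒ 4πI² = 24/35
I = (-1)√(24/35/(4π)) = -0.23359668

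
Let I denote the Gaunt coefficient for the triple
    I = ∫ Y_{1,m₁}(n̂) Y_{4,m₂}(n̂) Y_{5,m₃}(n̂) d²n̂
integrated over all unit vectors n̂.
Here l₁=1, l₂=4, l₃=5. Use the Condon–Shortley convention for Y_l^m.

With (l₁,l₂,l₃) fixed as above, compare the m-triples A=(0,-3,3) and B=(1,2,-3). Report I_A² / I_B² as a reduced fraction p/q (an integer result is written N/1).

Same 1,4,5: normalisation and zero-m 3j drop out of the ratio.
A: Δ: 0! 2! 8! / 11! → 1/495; sum: t=0:+1/5040 = 1/5040; 3j²(1 4 5; 0 -3 3) = Δ·Π!·Σ² = 16/495  (sign +1)
B: Δ: 0! 2! 8! / 11! → 1/495; sum: t=0:+1/2880 = 1/2880; 3j²(1 4 5; 1 2 -3) = Δ·Π!·Σ² = 28/495  (sign +1)
I_A²/I_B² = (16/495)/(28/495) = 4/7

4/7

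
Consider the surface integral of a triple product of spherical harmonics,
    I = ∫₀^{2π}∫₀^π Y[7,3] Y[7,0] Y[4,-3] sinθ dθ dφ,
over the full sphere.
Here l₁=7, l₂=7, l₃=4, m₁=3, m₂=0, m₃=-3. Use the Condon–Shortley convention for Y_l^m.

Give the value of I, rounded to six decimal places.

0.094835

Checks pass: Σm=0; 18 even; l₃=4∈[0,14].
(2·7+1)(2·7+1)(2·4+1) = 2025
Δ: 10! 4! 4! / 19! → 1/58198140
sum: t=3:−1/17418240 t=4:+1/622080 t=5:−1/230400 t=6:+1/622080 t=7:−1/17418240 = -1/806400
3j²(7 7 4; 0 0 0) = Δ·Π!·Σ² = 2268/230945  (sign -1)
sum: t=3:−1/4354560 t=4:+1/2488320 = 1/5806080
3j²(7 7 4; 3 0 -3) = Δ·Π!·Σ² = 525/92378  (sign -1)
combine: 4πI² = 2025·2268/230945·525/92378 = 241116750/2133423721
take √, sign +1: I = 0.09483534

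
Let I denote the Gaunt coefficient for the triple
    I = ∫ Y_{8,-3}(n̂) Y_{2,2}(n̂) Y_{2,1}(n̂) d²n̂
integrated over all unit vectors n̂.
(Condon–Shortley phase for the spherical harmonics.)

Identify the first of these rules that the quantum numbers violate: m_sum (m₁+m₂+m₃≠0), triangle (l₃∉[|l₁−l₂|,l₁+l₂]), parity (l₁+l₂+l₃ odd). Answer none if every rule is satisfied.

triangle

m₁+m₂+m₃ = -3 + 2 + 1 = 0  ✓
triangle: |8−2|=6 ≤ l₃=2 ≤ 8+2=10  ✗
parity: l₁+l₂+l₃ = 12 is even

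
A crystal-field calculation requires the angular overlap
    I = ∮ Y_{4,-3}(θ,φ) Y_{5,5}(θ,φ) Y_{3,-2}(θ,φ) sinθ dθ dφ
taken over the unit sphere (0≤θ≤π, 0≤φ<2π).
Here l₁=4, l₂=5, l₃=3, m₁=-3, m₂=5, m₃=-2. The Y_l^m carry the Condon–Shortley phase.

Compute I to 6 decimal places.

Rules hold: Σm=0, L=12 even, 1≤3≤9.
N = 9·11·7 = 693
Δ = 6!·2!·4!/13! = 1/180180
Racah Σ t=2..4: t=2:+1/576 t=3:−1/144 t=4:+1/576 = -1/288
⇒ 3j(4 5 3; 0 0 0)² = 20/1001, sgn +1
Racah Σ t=6..6: t=6:+1/17280 = 1/17280
⇒ 3j(4 5 3; -3 5 -2)² = 35/858, sgn -1
4πI² = N·(3j₀)²·(3jₘ)² = 1050/1859
I = -1·√(0.56482/4π) = -0.21200691

-0.212007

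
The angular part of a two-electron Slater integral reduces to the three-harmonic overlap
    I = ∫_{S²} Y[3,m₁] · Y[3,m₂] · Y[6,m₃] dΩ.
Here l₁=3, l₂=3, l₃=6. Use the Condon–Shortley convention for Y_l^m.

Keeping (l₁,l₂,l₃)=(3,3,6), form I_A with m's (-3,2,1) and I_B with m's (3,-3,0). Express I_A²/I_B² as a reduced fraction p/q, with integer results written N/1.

Same 3,3,6: normalisation and zero-m 3j drop out of the ratio.
A: Δ: 0! 6! 6! / 13! → 1/12012; sum: t=0:+1/86400 = 1/86400; 3j²(3 3 6; -3 2 1) = Δ·Π!·Σ² = 1/1716  (sign -1)
B: Δ: 0! 6! 6! / 13! → 1/12012; sum: t=0:+1/518400 = 1/518400; 3j²(3 3 6; 3 -3 0) = Δ·Π!·Σ² = 1/12012  (sign +1)
I_A²/I_B² = (1/1716)/(1/12012) = 7/1

7/1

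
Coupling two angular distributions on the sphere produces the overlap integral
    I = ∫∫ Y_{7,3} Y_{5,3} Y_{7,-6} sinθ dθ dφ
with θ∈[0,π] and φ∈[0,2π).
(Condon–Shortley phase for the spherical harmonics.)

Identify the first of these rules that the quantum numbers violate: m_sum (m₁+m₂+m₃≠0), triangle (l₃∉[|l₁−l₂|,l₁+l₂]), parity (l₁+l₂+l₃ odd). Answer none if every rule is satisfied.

parity

Σmᵢ = 0  ✓
l₃∈[|l₁−l₂|,l₁+l₂]=[2,12], have l₃=7  ✓
Σlᵢ = 19 ⇒ odd  ✗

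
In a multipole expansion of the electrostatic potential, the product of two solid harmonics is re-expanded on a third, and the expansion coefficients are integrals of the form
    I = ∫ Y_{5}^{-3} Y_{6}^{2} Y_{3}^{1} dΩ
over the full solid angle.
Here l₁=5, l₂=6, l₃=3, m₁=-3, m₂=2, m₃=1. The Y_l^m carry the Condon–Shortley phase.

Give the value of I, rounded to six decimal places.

-0.145631

Checks pass: Σm=0; 14 even; l₃=3∈[1,11].
(2·5+1)(2·6+1)(2·3+1) = 1001
Δ: 8! 2! 4! / 15! → 1/675675
sum: t=3:−1/8640 t=4:+1/2304 t=5:−1/8640 = 7/34560
3j²(5 6 3; 0 0 0) = Δ·Π!·Σ² = 7/429  (sign -1)
sum: t=6:+1/11520 t=7:−1/30240 t=8:+1/1935360 = 1/18432
3j²(5 6 3; -3 2 1) = Δ·Π!·Σ² = 7/429  (sign +1)
combine: 4πI² = 1001·7/429·7/429 = 343/1287
take √, sign -1: I = -0.14563067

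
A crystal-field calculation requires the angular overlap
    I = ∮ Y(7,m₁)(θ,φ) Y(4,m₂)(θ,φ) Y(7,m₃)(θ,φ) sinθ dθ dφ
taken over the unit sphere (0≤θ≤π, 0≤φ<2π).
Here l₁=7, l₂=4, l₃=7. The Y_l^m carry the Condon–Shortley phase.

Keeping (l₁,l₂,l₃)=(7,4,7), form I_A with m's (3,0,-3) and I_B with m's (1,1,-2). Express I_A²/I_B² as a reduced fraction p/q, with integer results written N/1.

Shared (l₁,l₂,l₃)=(7,4,7): N and (l;000)² cancel in I_A²/I_B².
A: Δ = 4!·10!·4!/19! = 1/58198140; Racah Σ t=0..4: t=0:+1/9953280 t=1:−1/1088640 t=2:+1/1290240 t=3:−1/13063680 t=4:+1/2090188800 = -83/696729600; ⇒ 3j(7 4 7; 3 0 -3)² = 6889/6466460, sgn -1
B: Δ = 4!·10!·4!/19! = 1/58198140; Racah Σ t=1..4: t=1:−1/2073600 t=2:+1/414720 t=3:−1/725760 t=4:+1/11612160 = 37/58060800; ⇒ 3j(7 4 7; 1 1 -2)² = 4107/646646, sgn -1
I_A²/I_B² = (6889/6466460)/(4107/646646) = 6889/41070

6889/41070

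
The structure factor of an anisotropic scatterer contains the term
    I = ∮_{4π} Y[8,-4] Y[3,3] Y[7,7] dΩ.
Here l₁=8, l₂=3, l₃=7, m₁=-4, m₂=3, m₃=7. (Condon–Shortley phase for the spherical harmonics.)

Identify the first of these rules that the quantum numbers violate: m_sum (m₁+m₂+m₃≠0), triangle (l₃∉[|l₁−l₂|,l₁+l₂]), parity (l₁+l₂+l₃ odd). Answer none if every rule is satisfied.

m₁+m₂+m₃ = -4 + 3 + 7 = 6  ✗
triangle: |8−3|=5 ≤ l₃=7 ≤ 8+3=11
parity: l₁+l₂+l₃ = 18 is even

m_sum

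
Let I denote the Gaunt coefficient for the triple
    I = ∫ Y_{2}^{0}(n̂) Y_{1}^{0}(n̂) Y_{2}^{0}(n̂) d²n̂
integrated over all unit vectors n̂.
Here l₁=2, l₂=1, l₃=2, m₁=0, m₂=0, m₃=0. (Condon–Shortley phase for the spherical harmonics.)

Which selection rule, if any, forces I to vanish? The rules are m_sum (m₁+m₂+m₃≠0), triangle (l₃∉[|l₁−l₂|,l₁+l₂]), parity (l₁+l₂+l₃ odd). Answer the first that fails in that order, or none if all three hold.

Σmᵢ = 0  ✓
l₃∈[|l₁−l₂|,l₁+l₂]=[1,3], have l₃=2  ✓
Σlᵢ = 5 ⇒ odd  ✗

parity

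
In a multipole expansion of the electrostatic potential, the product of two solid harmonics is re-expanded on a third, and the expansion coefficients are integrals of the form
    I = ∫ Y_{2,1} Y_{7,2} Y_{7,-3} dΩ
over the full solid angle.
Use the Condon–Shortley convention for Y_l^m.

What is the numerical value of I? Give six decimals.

Rules hold: Σm=0, L=16 even, 5≤7≤9.
N = 5·15·15 = 1125
Δ = 2!·2!·12!/17! = 1/185640
Racah Σ t=0..2: t=0:+1/2419200 t=1:−1/518400 t=2:+1/2419200 = -1/907200
⇒ 3j(2 7 7; 0 0 0)² = 56/3315, sgn +1
Racah Σ t=0..1: t=0:+1/4354560 t=1:−1/1935360 = -1/3483648
⇒ 3j(2 7 7; 1 2 -3)² = 125/12376, sgn -1
4πI² = N·(3j₀)²·(3jₘ)² = 9375/48841
I = -1·√(0.191949/4π) = -0.12359145

-0.123591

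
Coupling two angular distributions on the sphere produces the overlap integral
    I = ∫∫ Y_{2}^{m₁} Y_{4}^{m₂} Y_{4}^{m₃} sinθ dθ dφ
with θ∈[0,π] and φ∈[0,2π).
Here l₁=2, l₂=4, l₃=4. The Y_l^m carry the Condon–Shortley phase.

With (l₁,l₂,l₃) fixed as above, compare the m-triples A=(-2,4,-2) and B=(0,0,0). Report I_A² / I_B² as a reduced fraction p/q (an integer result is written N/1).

Same 2,4,4: normalisation and zero-m 3j drop out of the ratio.
A: Δ: 2! 2! 6! / 11! → 1/13860; sum: t=2:+1/2880 = 1/2880; 3j²(2 4 4; -2 4 -2) = Δ·Π!·Σ² = 2/165  (sign +1)
B: Δ: 2! 2! 6! / 11! → 1/13860; sum: t=0:+1/192 t=1:−1/36 t=2:+1/192 = -5/288; 3j²(2 4 4; 0 0 0) = Δ·Π!·Σ² = 20/693  (sign -1)
I_A²/I_B² = (2/165)/(20/693) = 21/50

21/50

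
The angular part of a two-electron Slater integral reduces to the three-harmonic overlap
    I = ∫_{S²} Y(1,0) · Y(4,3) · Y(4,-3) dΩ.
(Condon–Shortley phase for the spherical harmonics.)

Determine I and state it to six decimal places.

L=9 odd ⇒ parity kills the (l;000) factor ⇒ I = 0

0.000000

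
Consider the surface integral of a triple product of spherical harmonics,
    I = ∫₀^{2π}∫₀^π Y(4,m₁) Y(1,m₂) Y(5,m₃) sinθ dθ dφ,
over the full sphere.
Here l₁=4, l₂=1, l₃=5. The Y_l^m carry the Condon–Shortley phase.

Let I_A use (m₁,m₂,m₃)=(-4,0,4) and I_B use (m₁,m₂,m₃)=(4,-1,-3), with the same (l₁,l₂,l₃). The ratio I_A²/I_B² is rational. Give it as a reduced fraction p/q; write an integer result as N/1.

9/1

l's match ⇒ only the (l;m) 3-j factors differ between A and B.
A: triangle coeff Δ(4,1,5) = 1/495; Σ_t [0,0]: t=0:+1/40320 = 1/40320; (3j)²=1/55 [(4 1 5; -4 0 4)], sign=-1
B: triangle coeff Δ(4,1,5) = 1/495; Σ_t [0,0]: t=0:+1/80640 = 1/80640; (3j)²=1/495 [(4 1 5; 4 -1 -3)], sign=+1
I_A²/I_B² = (1/55)/(1/495) = 9/1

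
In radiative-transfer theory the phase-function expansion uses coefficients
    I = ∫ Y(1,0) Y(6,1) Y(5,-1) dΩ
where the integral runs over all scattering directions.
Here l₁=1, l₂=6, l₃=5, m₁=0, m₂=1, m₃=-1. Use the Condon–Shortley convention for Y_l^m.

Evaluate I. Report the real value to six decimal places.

m-sum 0 ✓  L=12 even ✓  5≤5≤7 ✓
Π(2lᵢ+1) = 3×13×11 = 429
triangle coeff Δ(1,6,5) = 1/858
Σ_t [1,1]: t=1:−1/14400 = -1/14400
(3j)²=6/143 [(1 6 5; 0 0 0)], sign=+1
Σ_t [1,1]: t=1:−1/17280 = -1/17280
(3j)²=35/858 [(1 6 5; 0 1 -1)], sign=-1
⇒ 4πI² = 105/143
I = (-1)√(105/143/(4π)) = -0.24172507

-0.241725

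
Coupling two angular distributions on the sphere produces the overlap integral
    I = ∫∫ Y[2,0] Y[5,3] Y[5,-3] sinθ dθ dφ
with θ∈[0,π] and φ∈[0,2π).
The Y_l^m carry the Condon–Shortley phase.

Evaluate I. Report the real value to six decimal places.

m-sum 0 ✓  L=12 even ✓  3≤5≤7 ✓
Π(2lᵢ+1) = 5×11×11 = 605
triangle coeff Δ(2,5,5) = 1/38610
Σ_t [0,2]: t=0:+1/2880 t=1:−1/576 t=2:+1/2880 = -1/960
(3j)²=10/429 [(2 5 5; 0 0 0)], sign=+1
Σ_t [0,2]: t=0:+1/161280 t=1:−1/5040 t=2:+1/5760 = -1/53760
(3j)²=1/4290 [(2 5 5; 0 3 -3)], sign=-1
⇒ 4πI² = 5/1521
I = (-1)√(5/1521/(4π)) = -0.01617393

-0.016174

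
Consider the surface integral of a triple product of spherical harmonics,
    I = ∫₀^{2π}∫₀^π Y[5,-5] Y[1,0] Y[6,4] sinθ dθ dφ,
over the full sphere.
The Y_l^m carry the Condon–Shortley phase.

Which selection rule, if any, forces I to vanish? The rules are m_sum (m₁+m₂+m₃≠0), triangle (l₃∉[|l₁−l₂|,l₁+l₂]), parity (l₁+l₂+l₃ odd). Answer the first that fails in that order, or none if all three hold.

m_sum

m₁+m₂+m₃ = -5 + 0 + 4 = -1  ✗
triangle: |5−1|=4 ≤ l₃=6 ≤ 5+1=6
parity: l₁+l₂+l₃ = 12 is even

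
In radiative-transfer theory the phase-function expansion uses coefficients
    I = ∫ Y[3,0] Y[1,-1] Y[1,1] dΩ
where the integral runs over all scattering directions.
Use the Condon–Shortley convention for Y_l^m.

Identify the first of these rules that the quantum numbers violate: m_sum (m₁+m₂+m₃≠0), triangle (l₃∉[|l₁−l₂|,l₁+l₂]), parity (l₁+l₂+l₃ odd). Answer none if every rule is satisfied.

Σmᵢ = 0  ✓
l₃∈[|l₁−l₂|,l₁+l₂]=[2,4], have l₃=1  ✗
Σlᵢ = 5 ⇒ odd

triangle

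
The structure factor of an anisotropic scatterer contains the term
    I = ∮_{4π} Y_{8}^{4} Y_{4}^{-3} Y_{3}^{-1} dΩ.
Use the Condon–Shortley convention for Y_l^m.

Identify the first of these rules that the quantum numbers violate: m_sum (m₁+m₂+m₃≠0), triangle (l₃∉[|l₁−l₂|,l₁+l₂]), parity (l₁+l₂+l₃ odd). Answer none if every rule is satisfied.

azimuthal sum: 4 − 3 − 1 = 0  ✓
4 ≤ 3 ≤ 12 (triangle on l)  ✗
L = 8 + 4 + 3 = 15 (odd)

triangle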